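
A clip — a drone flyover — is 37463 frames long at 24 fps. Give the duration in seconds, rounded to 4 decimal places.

Running time = 37463 × 1/24 = 37463/24 s ≈ 1560.9583 s.

1560.9583 seconds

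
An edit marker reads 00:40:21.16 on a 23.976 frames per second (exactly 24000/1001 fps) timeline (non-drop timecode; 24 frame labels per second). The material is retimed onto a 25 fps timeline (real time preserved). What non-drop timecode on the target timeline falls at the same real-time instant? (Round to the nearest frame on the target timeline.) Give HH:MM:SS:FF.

00:40:24:02

Source frame index: (0×3600 + 40×60 + 21) × 24 + 16 = 58120.
Real time: 58120 / (24000/1001) = 1454453/600 s.
Target frame: (1454453/600) × (25) = 1454453/24 ≈ 60602.208 → 60602.
At 25 labels/s: frame 60602 → 00:40:24:02.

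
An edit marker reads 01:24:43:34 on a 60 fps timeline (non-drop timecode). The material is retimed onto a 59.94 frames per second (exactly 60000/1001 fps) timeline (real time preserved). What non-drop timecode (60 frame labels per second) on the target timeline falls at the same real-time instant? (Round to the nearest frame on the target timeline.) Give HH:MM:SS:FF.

Source frame index: (1×3600 + 24×60 + 43) × 60 + 34 = 305014.
Real time: 305014 / (60) = 152507/30 s.
Target frame: (152507/30) × (60000/1001) = 305014000/1001 ≈ 304709.291 → 304709.
At 60 labels/s: frame 304709 → 01:24:38:29.

01:24:38:29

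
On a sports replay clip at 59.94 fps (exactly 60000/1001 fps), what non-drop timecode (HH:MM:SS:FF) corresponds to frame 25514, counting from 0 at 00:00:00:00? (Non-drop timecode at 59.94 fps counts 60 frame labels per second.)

00:07:05:14

25514 ÷ 60 = 425 full seconds, remainder 14 frames.
425 s = 0 h 7 min 5 s.
Timecode: 00:07:05:14.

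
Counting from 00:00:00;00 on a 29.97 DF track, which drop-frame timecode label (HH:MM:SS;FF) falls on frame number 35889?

Each 10-minute DF block holds 10 × 60 × 30 − 9 × 2 = 17982 frames. 35889 ÷ 17982 → 1 full block, remainder 17907.
Within the partial block the first minute is 1800 frames and each further minute 1798, so 9 further minute boundaries passed. Total skipped labels = 18 × 1 + 2 × 9 = 36.
Non-drop label index = 35889 + 36 = 35925; at 30 labels/s that is 00:19:57:15, i.e. DF 00:19:57;15.

00:19:57;15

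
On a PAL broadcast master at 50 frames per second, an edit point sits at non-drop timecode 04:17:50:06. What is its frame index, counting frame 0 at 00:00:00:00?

Total seconds to the label: (4 × 3600 + 17 × 60 + 50) = 15470.
Frame index = 15470 × 50 + 6 = 773506.

773506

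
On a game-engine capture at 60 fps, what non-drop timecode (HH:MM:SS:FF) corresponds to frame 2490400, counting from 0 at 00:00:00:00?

2490400 ÷ 60 = 41506 full seconds, remainder 40 frames.
41506 s = 11 h 31 min 46 s.
Timecode: 11:31:46:40.

11:31:46:40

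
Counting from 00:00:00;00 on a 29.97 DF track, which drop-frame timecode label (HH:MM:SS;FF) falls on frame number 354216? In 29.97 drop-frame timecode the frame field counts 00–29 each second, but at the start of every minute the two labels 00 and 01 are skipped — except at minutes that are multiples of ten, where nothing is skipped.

Ten DF minutes hold 17982 frames, so frame 354216 lies in block 19 (frames 341658–359639) with 12558 frames into that block.
The block's first minute is 1800 frames and the rest 1798 each; 12558 frames reaches minute 6, so 19 × 18 + 6 × 2 = 354 labels have been skipped so far.
Adding those back, label number 354216 + 354 = 354570 at 30 labels/s is 11819 s + 0 f = 3 h 16 min 59 s frame 0, i.e. 03:16:59;00.

03:16:59;00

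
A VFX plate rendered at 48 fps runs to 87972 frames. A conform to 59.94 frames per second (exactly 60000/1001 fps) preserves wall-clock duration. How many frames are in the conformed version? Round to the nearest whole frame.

Frames at target rate = 87972 × (60000/1001) / (48) = 109965000/1001 ≈ 109855.145.
Nearest whole frame: 109855.

109855 frames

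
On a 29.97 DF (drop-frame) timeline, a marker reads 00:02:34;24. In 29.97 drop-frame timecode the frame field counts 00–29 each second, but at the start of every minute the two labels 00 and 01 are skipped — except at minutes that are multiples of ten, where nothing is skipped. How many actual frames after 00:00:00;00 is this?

4640

Complete 10-minute blocks: 0, each 17982 frames → 0.
Remaining 2 whole minutes in the current block: 1800 + 1 × 1798 = 3598 frames.
Within the current minute: 34 × 30 + 24 − 2 = 1042 (labels ;00/;01 skipped at this minute). Total = 0 + 3598 + 1042 = 4640.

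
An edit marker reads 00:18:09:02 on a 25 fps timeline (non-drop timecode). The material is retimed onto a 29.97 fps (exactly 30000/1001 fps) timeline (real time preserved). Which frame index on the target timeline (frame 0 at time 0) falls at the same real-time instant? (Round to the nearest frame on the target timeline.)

Source frame index: (0×3600 + 18×60 + 9) × 25 + 2 = 27227.
Real time: 27227 / (25) = 27227/25 s.
Target frame: (27227/25) × (30000/1001) = 32672400/1001 ≈ 32639.760 → 32640.

frame 32640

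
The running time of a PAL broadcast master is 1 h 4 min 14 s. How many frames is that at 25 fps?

1 h 4 min 14 s = 3854 s.
Frames = 3854 × 25 = 96350.

96350 frames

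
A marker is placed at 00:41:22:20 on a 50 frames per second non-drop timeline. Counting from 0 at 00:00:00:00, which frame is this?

frame 124120

Total seconds to the label: (0 × 3600 + 41 × 60 + 22) = 2482.
Frame index = 2482 × 50 + 20 = 124120.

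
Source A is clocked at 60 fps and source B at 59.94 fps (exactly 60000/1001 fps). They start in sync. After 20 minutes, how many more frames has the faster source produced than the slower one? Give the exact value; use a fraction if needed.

72000/1001 frames

20 min = 1200 s.
A emits 60 × 1200 = 72000 frames; B emits 60000/1001 × 1200 = 72000000/1001.
Difference = 72000/1001 frames (≈ 71.9281); B is behind A.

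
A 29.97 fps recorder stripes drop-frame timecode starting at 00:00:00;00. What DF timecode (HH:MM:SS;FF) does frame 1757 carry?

00:00:58;17

Each 10-minute DF block holds 10 × 60 × 30 − 9 × 2 = 17982 frames. 1757 ÷ 17982 → 0 full blocks, remainder 1757.
Within the partial block the first minute is 1800 frames and each further minute 1798, so 0 further minute boundaries passed. Total skipped labels = 18 × 0 + 2 × 0 = 0.
Non-drop label index = 1757 + 0 = 1757; at 30 labels/s that is 00:00:58:17, i.e. DF 00:00:58;17.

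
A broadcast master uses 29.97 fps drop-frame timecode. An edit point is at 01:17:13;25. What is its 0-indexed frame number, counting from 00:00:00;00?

As if non-drop at 30 labels/s: (1 × 3600 + 17 × 60 + 13) × 30 + 25 = 139015.
Minute boundaries passed: 77; those not divisible by 10: 77 − 7 = 70; dropped labels = 2 × 70 = 140.
Actual frame index = 139015 − 140 = 138875.

138875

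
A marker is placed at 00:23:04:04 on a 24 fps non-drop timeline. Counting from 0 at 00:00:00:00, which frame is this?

frame 33220

Total seconds to the label: (0 × 3600 + 23 × 60 + 4) = 1384.
Frame index = 1384 × 24 + 4 = 33220.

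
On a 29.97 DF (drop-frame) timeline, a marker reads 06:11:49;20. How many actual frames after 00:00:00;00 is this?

668622

As if non-drop at 30 labels/s: (6 × 3600 + 11 × 60 + 49) × 30 + 20 = 669290.
Minute boundaries passed: 371; those not divisible by 10: 371 − 37 = 334; dropped labels = 2 × 334 = 668.
Actual frame index = 669290 − 668 = 668622.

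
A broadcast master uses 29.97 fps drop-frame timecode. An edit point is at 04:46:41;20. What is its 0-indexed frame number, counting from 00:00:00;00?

515534

As if non-drop at 30 labels/s: (4 × 3600 + 46 × 60 + 41) × 30 + 20 = 516050.
Minute boundaries passed: 286; those not divisible by 10: 286 − 28 = 258; dropped labels = 2 × 258 = 516.
Actual frame index = 516050 − 516 = 515534.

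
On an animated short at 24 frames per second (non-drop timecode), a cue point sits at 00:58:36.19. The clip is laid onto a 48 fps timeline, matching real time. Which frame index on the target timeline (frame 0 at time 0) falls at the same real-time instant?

Source frame index: (0×3600 + 58×60 + 36) × 24 + 19 = 84403.
Real time: 84403 / (24) = 84403/24 s.
Target frame: (84403/24) × (48) = 168806.

frame 168806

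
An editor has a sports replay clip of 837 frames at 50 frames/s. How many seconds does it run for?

16.74 seconds

Running time = 837 / (50) = 16.74 s.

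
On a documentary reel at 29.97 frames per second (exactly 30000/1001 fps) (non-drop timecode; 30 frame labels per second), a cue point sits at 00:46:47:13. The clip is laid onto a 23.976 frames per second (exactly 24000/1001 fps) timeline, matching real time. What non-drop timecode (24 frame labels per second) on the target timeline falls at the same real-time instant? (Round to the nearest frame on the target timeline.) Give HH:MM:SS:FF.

00:46:47:10

Source frame index: (0×3600 + 46×60 + 47) × 30 + 13 = 84223.
Real time: 84223 / (30000/1001) = 84307223/30000 s.
Target frame: (84307223/30000) × (24000/1001) = 336892/5 ≈ 67378.400 → 67378.
At 24 labels/s: frame 67378 → 00:46:47:10.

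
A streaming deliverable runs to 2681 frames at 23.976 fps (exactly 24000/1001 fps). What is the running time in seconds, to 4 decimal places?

Running time = 2681 × 1001/24000 = 2683681/24000 s ≈ 111.8200 s.

111.8200 seconds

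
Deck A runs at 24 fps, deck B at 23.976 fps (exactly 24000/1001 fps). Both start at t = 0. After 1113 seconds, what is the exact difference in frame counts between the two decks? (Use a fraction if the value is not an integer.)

3816/143 frames

A emits 24 × 1113 = 26712 frames; B emits 24000/1001 × 1113 = 3816000/143.
Difference = 3816/143 frames (≈ 26.6853); B is behind A.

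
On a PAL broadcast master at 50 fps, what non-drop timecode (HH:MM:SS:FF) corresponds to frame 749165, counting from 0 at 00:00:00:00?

749165 ÷ 50 = 14983 full seconds, remainder 15 frames.
14983 s = 4 h 9 min 43 s.
Timecode: 04:09:43:15.

04:09:43:15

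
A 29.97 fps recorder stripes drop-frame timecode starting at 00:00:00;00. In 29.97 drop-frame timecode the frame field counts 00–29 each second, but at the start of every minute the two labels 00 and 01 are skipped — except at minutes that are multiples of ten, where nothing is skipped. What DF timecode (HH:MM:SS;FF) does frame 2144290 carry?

Ten DF minutes hold 17982 frames, so frame 2144290 lies in block 119 (frames 2139858–2157839) with 4432 frames into that block.
The block's first minute is 1800 frames and the rest 1798 each; 4432 frames reaches minute 2, so 119 × 18 + 2 × 2 = 2146 labels have been skipped so far.
Adding those back, label number 2144290 + 2146 = 2146436 at 30 labels/s is 71547 s + 26 f = 19 h 52 min 27 s frame 26, i.e. 19:52:27;26.

19:52:27;26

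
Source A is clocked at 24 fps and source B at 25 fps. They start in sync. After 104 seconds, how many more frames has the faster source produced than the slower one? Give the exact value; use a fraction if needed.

A emits 24 × 104 = 2496 frames; B emits 25 × 104 = 2600.
Difference = 104 frames; B is ahead of A.

104 frames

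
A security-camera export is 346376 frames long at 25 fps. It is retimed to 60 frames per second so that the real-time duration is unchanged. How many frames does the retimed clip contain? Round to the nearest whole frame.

Frames at target rate = 346376 × (60) / (25) = 4156512/5 ≈ 831302.400.
Nearest whole frame: 831302.

831302 frames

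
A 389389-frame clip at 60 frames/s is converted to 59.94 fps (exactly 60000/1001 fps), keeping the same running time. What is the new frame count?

389000 frames

Target frames = source frames × (target rate / source rate) = 389389 × (60000/1001)/(60) = 389389 × 1000/1001 = 389000.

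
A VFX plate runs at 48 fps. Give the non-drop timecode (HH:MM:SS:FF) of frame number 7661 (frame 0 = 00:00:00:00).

00:02:39:29

7661 ÷ 48 = 159 full seconds, remainder 29 frames.
159 s = 0 h 2 min 39 s.
Timecode: 00:02:39:29.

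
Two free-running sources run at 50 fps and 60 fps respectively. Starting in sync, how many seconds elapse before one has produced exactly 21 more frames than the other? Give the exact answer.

2.1 seconds

The gap grows by |60 − 50| = 10 frames per second.
Time for a 21-frame gap: 21 ÷ (10) = 2.1 s.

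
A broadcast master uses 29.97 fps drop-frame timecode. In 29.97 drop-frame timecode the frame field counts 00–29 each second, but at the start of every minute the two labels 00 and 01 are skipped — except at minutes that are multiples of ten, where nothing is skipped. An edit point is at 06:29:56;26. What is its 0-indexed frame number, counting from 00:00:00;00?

701204

As if non-drop at 30 labels/s: (6 × 3600 + 29 × 60 + 56) × 30 + 26 = 701906.
Minute boundaries passed: 389; those not divisible by 10: 389 − 38 = 351; dropped labels = 2 × 351 = 702.
Actual frame index = 701906 − 702 = 701204.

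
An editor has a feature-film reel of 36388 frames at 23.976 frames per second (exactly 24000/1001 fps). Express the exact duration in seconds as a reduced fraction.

9106097/6000 seconds

Running time = 36388 ÷ (24000/1001) = 36388 × 1001/24000 = 9106097/6000 s.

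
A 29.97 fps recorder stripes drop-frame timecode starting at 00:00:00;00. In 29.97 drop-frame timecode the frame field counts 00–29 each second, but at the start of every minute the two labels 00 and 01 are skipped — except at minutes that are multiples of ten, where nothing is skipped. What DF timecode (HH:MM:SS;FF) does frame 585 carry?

00:00:19;15

Ten DF minutes hold 17982 frames, so frame 585 lies in block 0 (frames 0–17981) with 585 frames into that block.
The block's first minute is 1800 frames and the rest 1798 each; 585 frames reaches minute 0, so 0 × 18 + 0 × 2 = 0 labels have been skipped so far.
Adding those back, label number 585 + 0 = 585 at 30 labels/s is 19 s + 15 f = 0 h 0 min 19 s frame 15, i.e. 00:00:19;15.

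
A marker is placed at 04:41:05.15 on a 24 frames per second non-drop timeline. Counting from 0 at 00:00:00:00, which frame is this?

404775

Total seconds to the label: (4 × 3600 + 41 × 60 + 5) = 16865.
Frame index = 16865 × 24 + 15 = 404775.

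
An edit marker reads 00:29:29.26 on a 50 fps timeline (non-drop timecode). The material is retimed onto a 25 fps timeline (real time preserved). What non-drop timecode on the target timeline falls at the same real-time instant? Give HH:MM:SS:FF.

00:29:29:13

Source frame index: (0×3600 + 29×60 + 29) × 50 + 26 = 88476.
Real time: 88476 / (50) = 44238/25 s.
Target frame: (44238/25) × (25) = 44238.
At 25 labels/s: frame 44238 → 00:29:29:13.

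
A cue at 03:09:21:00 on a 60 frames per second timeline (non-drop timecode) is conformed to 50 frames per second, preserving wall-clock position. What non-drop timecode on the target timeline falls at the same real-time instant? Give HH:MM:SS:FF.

03:09:21:00

Source frame index: (3×3600 + 9×60 + 21) × 60 + 0 = 681660.
Real time: 681660 / (60) = 11361 s.
Target frame: (11361) × (50) = 568050.
At 50 labels/s: frame 568050 → 03:09:21:00.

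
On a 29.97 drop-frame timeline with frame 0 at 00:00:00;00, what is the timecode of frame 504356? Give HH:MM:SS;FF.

Each 10-minute DF block holds 10 × 60 × 30 − 9 × 2 = 17982 frames. 504356 ÷ 17982 → 28 full blocks, remainder 860.
Within the partial block the first minute is 1800 frames and each further minute 1798, so 0 further minute boundaries passed. Total skipped labels = 18 × 28 + 2 × 0 = 504.
Non-drop label index = 504356 + 504 = 504860; at 30 labels/s that is 04:40:28:20, i.e. DF 04:40:28;20.

04:40:28;20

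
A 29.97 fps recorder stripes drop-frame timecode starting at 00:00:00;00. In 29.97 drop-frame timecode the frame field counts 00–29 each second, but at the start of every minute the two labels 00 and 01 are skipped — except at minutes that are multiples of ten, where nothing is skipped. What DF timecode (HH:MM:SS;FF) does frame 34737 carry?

Each 10-minute DF block holds 10 × 60 × 30 − 9 × 2 = 17982 frames. 34737 ÷ 17982 → 1 full block, remainder 16755.
Within the partial block the first minute is 1800 frames and each further minute 1798, so 9 further minute boundaries passed. Total skipped labels = 18 × 1 + 2 × 9 = 36.
Non-drop label index = 34737 + 36 = 34773; at 30 labels/s that is 00:19:19:03, i.e. DF 00:19:19;03.

00:19:19;03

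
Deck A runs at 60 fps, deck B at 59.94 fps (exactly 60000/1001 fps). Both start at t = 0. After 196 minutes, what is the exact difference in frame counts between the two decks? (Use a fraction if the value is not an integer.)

100800/143 frames

196 min = 11760 s.
A emits 60 × 11760 = 705600 frames; B emits 60000/1001 × 11760 = 100800000/143.
Difference = 100800/143 frames (≈ 704.8951); B is behind A.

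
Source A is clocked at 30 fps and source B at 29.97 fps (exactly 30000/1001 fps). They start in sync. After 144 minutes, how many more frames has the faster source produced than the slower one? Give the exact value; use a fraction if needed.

144 min = 8640 s.
A emits 30 × 8640 = 259200 frames; B emits 30000/1001 × 8640 = 259200000/1001.
Difference = 259200/1001 frames (≈ 258.9411); B is behind A.

259200/1001 frames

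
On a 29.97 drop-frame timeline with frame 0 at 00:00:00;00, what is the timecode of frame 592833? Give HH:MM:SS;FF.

05:29:40;27

Each 10-minute DF block holds 10 × 60 × 30 − 9 × 2 = 17982 frames. 592833 ÷ 17982 → 32 full blocks, remainder 17409.
Within the partial block the first minute is 1800 frames and each further minute 1798, so 9 further minute boundaries passed. Total skipped labels = 18 × 32 + 2 × 9 = 594.
Non-drop label index = 592833 + 594 = 593427; at 30 labels/s that is 05:29:40:27, i.e. DF 05:29:40;27.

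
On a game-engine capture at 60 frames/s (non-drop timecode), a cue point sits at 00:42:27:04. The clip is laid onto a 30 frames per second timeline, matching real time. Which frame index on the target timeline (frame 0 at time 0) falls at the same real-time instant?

frame 76412

Source frame index: (0×3600 + 42×60 + 27) × 60 + 4 = 152824.
Real time: 152824 / (60) = 38206/15 s.
Target frame: (38206/15) × (30) = 76412.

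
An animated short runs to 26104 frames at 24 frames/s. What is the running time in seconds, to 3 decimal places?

Running time = 26104 × 1/24 = 3263/3 s ≈ 1087.667 s.

1087.667 seconds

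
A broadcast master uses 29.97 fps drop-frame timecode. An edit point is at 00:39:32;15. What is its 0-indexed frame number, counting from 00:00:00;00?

71103

As if non-drop at 30 labels/s: (0 × 3600 + 39 × 60 + 32) × 30 + 15 = 71175.
Minute boundaries passed: 39; those not divisible by 10: 39 − 3 = 36; dropped labels = 2 × 36 = 72.
Actual frame index = 71175 − 72 = 71103.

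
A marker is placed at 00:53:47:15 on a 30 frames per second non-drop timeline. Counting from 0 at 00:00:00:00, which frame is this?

frame 96825

Total seconds to the label: (0 × 3600 + 53 × 60 + 47) = 3227.
Frame index = 3227 × 30 + 15 = 96825.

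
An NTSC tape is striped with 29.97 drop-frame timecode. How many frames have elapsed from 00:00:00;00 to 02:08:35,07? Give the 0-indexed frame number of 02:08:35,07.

As if non-drop at 30 labels/s: (2 × 3600 + 8 × 60 + 35) × 30 + 7 = 231457.
Minute boundaries passed: 128; those not divisible by 10: 128 − 12 = 116; dropped labels = 2 × 116 = 232.
Actual frame index = 231457 − 232 = 231225.

231225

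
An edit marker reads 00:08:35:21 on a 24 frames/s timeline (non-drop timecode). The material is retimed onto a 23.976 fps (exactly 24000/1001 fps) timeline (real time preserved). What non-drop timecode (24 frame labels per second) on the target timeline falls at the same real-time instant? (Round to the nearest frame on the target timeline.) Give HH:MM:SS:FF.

00:08:35:09

Source frame index: (0×3600 + 8×60 + 35) × 24 + 21 = 12381.
Real time: 12381 / (24) = 4127/8 s.
Target frame: (4127/8) × (24000/1001) = 12381000/1001 ≈ 12368.631 → 12369.
At 24 labels/s: frame 12369 → 00:08:35:09.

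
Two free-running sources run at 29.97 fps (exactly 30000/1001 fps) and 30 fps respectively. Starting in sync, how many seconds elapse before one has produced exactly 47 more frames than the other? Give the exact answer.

The gap grows by |30 − 30000/1001| = 30/1001 frames per second.
Time for a 47-frame gap: 47 ÷ (30/1001) = 47047/30 s.

47047/30 seconds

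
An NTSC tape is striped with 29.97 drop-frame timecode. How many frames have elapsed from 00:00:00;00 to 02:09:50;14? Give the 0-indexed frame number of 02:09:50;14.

233480

As if non-drop at 30 labels/s: (2 × 3600 + 9 × 60 + 50) × 30 + 14 = 233714.
Minute boundaries passed: 129; those not divisible by 10: 129 − 12 = 117; dropped labels = 2 × 117 = 234.
Actual frame index = 233714 − 234 = 233480.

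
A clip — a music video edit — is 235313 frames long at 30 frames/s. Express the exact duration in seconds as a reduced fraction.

Running time = 235313 ÷ (30) = 235313 × 1/30 = 235313/30 s.

235313/30 seconds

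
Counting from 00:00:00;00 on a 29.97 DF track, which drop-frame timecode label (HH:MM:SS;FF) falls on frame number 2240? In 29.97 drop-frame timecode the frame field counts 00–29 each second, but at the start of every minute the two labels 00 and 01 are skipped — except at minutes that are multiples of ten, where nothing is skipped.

00:01:14;22

Each 10-minute DF block holds 10 × 60 × 30 − 9 × 2 = 17982 frames. 2240 ÷ 17982 → 0 full blocks, remainder 2240.
Within the partial block the first minute is 1800 frames and each further minute 1798, so 1 further minute boundary passed. Total skipped labels = 18 × 0 + 2 × 1 = 2.
Non-drop label index = 2240 + 2 = 2242; at 30 labels/s that is 00:01:14:22, i.e. DF 00:01:14;22.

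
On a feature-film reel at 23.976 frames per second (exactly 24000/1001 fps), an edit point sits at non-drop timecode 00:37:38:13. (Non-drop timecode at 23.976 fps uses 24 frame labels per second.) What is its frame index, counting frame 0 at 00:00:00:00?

54205

Total seconds to the label: (0 × 3600 + 37 × 60 + 38) = 2258.
Frame index = 2258 × 24 + 13 = 54205.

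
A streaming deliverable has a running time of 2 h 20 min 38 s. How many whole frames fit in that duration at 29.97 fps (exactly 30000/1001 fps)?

252887 frames

2 h 20 min 38 s = 8438 s.
Frames = 8438 × 30000/1001 = 253140000/1001 ≈ 252887.1129.
Complete frames: 252887.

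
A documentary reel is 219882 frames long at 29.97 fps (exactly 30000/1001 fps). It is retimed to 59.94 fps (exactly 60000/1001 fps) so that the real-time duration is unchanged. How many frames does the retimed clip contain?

Frames at target rate = 219882 × (60000/1001) / (30000/1001) = 439764.

439764 frames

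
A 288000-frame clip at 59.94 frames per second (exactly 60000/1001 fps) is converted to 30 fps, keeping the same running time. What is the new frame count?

144144 frames

Target frames = source frames × (target rate / source rate) = 288000 × (30)/(60000/1001) = 288000 × 1001/2000 = 144144.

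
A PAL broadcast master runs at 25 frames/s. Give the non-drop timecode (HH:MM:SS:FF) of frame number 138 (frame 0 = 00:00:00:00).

00:00:05:13

138 ÷ 25 = 5 full seconds, remainder 13 frames.
5 s = 0 h 0 min 5 s.
Timecode: 00:00:05:13.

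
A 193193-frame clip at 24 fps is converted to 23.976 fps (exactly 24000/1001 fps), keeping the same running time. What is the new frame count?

193000 frames

Target frames = source frames × (target rate / source rate) = 193193 × (24000/1001)/(24) = 193193 × 1000/1001 = 193000.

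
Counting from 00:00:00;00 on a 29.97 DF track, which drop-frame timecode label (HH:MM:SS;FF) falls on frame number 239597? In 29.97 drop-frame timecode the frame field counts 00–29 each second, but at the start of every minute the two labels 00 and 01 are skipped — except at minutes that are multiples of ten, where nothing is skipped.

02:13:14;17

Each 10-minute DF block holds 10 × 60 × 30 − 9 × 2 = 17982 frames. 239597 ÷ 17982 → 13 full blocks, remainder 5831.
Within the partial block the first minute is 1800 frames and each further minute 1798, so 3 further minute boundaries passed. Total skipped labels = 18 × 13 + 2 × 3 = 240.
Non-drop label index = 239597 + 240 = 239837; at 30 labels/s that is 02:13:14:17, i.e. DF 02:13:14;17.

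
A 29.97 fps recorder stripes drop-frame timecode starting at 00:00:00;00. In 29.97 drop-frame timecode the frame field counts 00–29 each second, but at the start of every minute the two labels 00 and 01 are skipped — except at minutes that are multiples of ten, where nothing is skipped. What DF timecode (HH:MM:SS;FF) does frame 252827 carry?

Each 10-minute DF block holds 10 × 60 × 30 − 9 × 2 = 17982 frames. 252827 ÷ 17982 → 14 full blocks, remainder 1079.
Within the partial block the first minute is 1800 frames and each further minute 1798, so 0 further minute boundaries passed. Total skipped labels = 18 × 14 + 2 × 0 = 252.
Non-drop label index = 252827 + 252 = 253079; at 30 labels/s that is 02:20:35:29, i.e. DF 02:20:35;29.

02:20:35;29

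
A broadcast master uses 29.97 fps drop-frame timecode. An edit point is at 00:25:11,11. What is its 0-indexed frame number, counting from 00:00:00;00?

Complete 10-minute blocks: 2, each 17982 frames → 35964.
Remaining 5 whole minutes in the current block: 1800 + 4 × 1798 = 8992 frames.
Within the current minute: 11 × 30 + 11 − 2 = 339 (labels ;00/;01 skipped at this minute). Total = 35964 + 8992 + 339 = 45295.

45295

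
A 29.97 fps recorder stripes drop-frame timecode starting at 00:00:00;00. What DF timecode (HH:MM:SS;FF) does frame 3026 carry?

Ten DF minutes hold 17982 frames, so frame 3026 lies in block 0 (frames 0–17981) with 3026 frames into that block.
The block's first minute is 1800 frames and the rest 1798 each; 3026 frames reaches minute 1, so 0 × 18 + 1 × 2 = 2 labels have been skipped so far.
Adding those back, label number 3026 + 2 = 3028 at 30 labels/s is 100 s + 28 f = 0 h 1 min 40 s frame 28, i.e. 00:01:40;28.

00:01:40;28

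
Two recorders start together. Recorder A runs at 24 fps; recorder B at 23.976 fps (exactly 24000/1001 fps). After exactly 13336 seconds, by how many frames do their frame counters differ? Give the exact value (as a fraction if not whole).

320064/1001 frames

A emits 24 × 13336 = 320064 frames; B emits 24000/1001 × 13336 = 320064000/1001.
Difference = 320064/1001 frames (≈ 319.7443); B is behind A.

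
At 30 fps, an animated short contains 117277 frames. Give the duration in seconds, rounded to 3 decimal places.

3909.233 seconds

Running time = 117277 × 1/30 = 117277/30 s ≈ 3909.233 s.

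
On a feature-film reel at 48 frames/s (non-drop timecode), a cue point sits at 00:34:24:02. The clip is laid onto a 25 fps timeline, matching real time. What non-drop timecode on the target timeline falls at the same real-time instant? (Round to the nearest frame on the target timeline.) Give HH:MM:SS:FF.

00:34:24:01

Source frame index: (0×3600 + 34×60 + 24) × 48 + 2 = 99074.
Real time: 99074 / (48) = 49537/24 s.
Target frame: (49537/24) × (25) = 1238425/24 ≈ 51601.042 → 51601.
At 25 labels/s: frame 51601 → 00:34:24:01.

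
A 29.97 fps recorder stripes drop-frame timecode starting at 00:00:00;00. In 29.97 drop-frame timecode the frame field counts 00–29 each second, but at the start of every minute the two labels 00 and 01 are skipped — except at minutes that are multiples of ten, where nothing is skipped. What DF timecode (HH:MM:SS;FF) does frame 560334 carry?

Each 10-minute DF block holds 10 × 60 × 30 − 9 × 2 = 17982 frames. 560334 ÷ 17982 → 31 full blocks, remainder 2892.
Within the partial block the first minute is 1800 frames and each further minute 1798, so 1 further minute boundary passed. Total skipped labels = 18 × 31 + 2 × 1 = 560.
Non-drop label index = 560334 + 560 = 560894; at 30 labels/s that is 05:11:36:14, i.e. DF 05:11:36;14.

05:11:36;14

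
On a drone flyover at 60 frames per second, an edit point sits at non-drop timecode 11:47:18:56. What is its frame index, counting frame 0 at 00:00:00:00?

frame 2546336

Total seconds to the label: (11 × 3600 + 47 × 60 + 18) = 42438.
Frame index = 42438 × 60 + 56 = 2546336.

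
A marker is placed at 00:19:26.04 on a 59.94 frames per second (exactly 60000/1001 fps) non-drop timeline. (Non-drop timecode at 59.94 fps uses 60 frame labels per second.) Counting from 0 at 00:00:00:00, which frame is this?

Total seconds to the label: (0 × 3600 + 19 × 60 + 26) = 1166.
Frame index = 1166 × 60 + 4 = 69964.

frame 69964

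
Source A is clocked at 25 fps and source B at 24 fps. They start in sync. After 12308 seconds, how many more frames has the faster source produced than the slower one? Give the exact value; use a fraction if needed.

A emits 25 × 12308 = 307700 frames; B emits 24 × 12308 = 295392.
Difference = 12308 frames; B is behind A.

12308 frames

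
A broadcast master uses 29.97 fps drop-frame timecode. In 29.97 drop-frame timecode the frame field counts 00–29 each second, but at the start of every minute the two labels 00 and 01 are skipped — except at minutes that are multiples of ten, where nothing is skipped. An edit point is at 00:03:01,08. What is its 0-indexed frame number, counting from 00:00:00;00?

5432

As if non-drop at 30 labels/s: (0 × 3600 + 3 × 60 + 1) × 30 + 8 = 5438.
Minute boundaries passed: 3; those not divisible by 10: 3 − 0 = 3; dropped labels = 2 × 3 = 6.
Actual frame index = 5438 − 6 = 5432.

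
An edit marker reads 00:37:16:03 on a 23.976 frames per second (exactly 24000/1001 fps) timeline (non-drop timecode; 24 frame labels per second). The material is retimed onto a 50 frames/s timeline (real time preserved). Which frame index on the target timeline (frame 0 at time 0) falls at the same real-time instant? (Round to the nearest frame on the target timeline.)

Source frame index: (0×3600 + 37×60 + 16) × 24 + 3 = 53667.
Real time: 53667 / (24000/1001) = 17906889/8000 s.
Target frame: (17906889/8000) × (50) = 17906889/160 ≈ 111918.056 → 111918.

frame 111918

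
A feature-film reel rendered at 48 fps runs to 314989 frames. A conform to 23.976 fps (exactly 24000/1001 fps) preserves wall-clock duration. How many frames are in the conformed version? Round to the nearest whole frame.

157337 frames

Frames at target rate = 314989 × (24000/1001) / (48) = 157494500/1001 ≈ 157337.163.
Nearest whole frame: 157337.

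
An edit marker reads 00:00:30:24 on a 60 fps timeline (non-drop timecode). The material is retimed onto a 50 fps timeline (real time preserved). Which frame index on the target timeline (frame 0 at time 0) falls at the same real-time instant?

frame 1520

Source frame index: (0×3600 + 0×60 + 30) × 60 + 24 = 1824.
Real time: 1824 / (60) = 152/5 s.
Target frame: (152/5) × (50) = 1520.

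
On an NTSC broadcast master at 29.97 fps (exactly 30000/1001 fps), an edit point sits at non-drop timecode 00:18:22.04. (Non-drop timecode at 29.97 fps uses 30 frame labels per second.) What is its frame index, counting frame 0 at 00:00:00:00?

Total seconds to the label: (0 × 3600 + 18 × 60 + 22) = 1102.
Frame index = 1102 × 30 + 4 = 33064.

33064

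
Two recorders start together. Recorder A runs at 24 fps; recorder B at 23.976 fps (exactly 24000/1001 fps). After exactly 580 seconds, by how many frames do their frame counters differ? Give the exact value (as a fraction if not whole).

13920/1001 frames

A emits 24 × 580 = 13920 frames; B emits 24000/1001 × 580 = 13920000/1001.
Difference = 13920/1001 frames (≈ 13.9061); B is behind A.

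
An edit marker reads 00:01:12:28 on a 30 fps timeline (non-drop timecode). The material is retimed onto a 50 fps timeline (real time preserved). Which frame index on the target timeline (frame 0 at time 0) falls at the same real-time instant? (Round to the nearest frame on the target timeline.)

Source frame index: (0×3600 + 1×60 + 12) × 30 + 28 = 2188.
Real time: 2188 / (30) = 1094/15 s.
Target frame: (1094/15) × (50) = 10940/3 ≈ 3646.667 → 3647.

frame 3647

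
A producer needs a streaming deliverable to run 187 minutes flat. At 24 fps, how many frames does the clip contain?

187 min = 11220 s.
Frames = 11220 × 24 = 269280.

269280 frames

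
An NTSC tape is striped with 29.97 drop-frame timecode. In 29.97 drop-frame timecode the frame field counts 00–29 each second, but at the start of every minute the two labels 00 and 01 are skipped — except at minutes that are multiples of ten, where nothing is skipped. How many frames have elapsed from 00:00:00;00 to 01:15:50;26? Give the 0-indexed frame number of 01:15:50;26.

136390

As if non-drop at 30 labels/s: (1 × 3600 + 15 × 60 + 50) × 30 + 26 = 136526.
Minute boundaries passed: 75; those not divisible by 10: 75 − 7 = 68; dropped labels = 2 × 68 = 136.
Actual frame index = 136526 − 136 = 136390.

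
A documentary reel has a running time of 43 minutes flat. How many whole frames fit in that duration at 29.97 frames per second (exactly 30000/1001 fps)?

77322 frames

43 min = 2580 s.
Frames = 2580 × 30000/1001 = 77400000/1001 ≈ 77322.6773.
Complete frames: 77322.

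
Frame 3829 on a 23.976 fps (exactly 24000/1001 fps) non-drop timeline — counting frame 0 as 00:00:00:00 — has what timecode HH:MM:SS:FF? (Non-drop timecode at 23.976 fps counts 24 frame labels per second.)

00:02:39:13

3829 ÷ 24 = 159 full seconds, remainder 13 frames.
159 s = 0 h 2 min 39 s.
Timecode: 00:02:39:13.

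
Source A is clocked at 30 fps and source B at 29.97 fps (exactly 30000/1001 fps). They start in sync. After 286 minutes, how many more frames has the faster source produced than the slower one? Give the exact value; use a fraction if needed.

286 min = 17160 s.
A emits 30 × 17160 = 514800 frames; B emits 30000/1001 × 17160 = 3600000/7.
Difference = 3600/7 frames (≈ 514.2857); B is behind A.

3600/7 frames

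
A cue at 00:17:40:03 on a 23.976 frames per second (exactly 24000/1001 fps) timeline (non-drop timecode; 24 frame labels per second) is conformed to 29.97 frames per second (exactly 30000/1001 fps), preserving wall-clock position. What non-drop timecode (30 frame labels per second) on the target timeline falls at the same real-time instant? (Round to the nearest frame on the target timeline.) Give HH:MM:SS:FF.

00:17:40:04

Source frame index: (0×3600 + 17×60 + 40) × 24 + 3 = 25443.
Real time: 25443 / (24000/1001) = 8489481/8000 s.
Target frame: (8489481/8000) × (30000/1001) = 127215/4 ≈ 31803.750 → 31804.
At 30 labels/s: frame 31804 → 00:17:40:04.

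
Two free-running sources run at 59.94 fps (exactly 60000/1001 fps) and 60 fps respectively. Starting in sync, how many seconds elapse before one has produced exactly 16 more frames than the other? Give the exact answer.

The gap grows by |60 − 60000/1001| = 60/1001 frames per second.
Time for a 16-frame gap: 16 ÷ (60/1001) = 4004/15 s.

4004/15 seconds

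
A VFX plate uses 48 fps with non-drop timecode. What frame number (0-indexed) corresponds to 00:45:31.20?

Total seconds to the label: (0 × 3600 + 45 × 60 + 31) = 2731.
Frame index = 2731 × 48 + 20 = 131108.

frame 131108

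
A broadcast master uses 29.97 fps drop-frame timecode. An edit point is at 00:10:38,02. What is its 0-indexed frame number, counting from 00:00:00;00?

Complete 10-minute blocks: 1, each 17982 frames → 17982.
Remaining 0 whole minutes in the current block: 0 frames.
Within the current minute: 38 × 30 + 2 = 1142. Total = 17982 + 0 + 1142 = 19124.

19124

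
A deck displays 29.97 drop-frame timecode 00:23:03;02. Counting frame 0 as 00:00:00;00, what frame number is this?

41450

Complete 10-minute blocks: 2, each 17982 frames → 35964.
Remaining 3 whole minutes in the current block: 1800 + 2 × 1798 = 5396 frames.
Within the current minute: 3 × 30 + 2 − 2 = 90 (labels ;00/;01 skipped at this minute). Total = 35964 + 5396 + 90 = 41450.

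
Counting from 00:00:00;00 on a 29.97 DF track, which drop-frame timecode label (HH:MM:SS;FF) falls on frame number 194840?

Each 10-minute DF block holds 10 × 60 × 30 − 9 × 2 = 17982 frames. 194840 ÷ 17982 → 10 full blocks, remainder 15020.
Within the partial block the first minute is 1800 frames and each further minute 1798, so 8 further minute boundaries passed. Total skipped labels = 18 × 10 + 2 × 8 = 196.
Non-drop label index = 194840 + 196 = 195036; at 30 labels/s that is 01:48:21:06, i.e. DF 01:48:21;06.

01:48:21;06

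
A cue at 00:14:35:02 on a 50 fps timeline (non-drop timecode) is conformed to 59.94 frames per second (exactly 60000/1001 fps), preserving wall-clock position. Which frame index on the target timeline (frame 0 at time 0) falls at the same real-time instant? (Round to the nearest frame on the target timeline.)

Source frame index: (0×3600 + 14×60 + 35) × 50 + 2 = 43752.
Real time: 43752 / (50) = 21876/25 s.
Target frame: (21876/25) × (60000/1001) = 52502400/1001 ≈ 52449.950 → 52450.

frame 52450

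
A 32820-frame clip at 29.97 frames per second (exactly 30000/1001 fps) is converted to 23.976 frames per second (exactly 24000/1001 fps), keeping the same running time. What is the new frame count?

Frames at target rate = 32820 × (24000/1001) / (30000/1001) = 26256.

26256 frames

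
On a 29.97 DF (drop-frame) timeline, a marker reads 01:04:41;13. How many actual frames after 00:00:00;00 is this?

116327

As if non-drop at 30 labels/s: (1 × 3600 + 4 × 60 + 41) × 30 + 13 = 116443.
Minute boundaries passed: 64; those not divisible by 10: 64 − 6 = 58; dropped labels = 2 × 58 = 116.
Actual frame index = 116443 − 116 = 116327.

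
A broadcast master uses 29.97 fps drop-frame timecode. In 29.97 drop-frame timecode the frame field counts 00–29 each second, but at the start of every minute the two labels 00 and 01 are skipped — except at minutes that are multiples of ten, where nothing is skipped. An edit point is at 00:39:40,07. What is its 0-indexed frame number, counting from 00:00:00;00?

71335

As if non-drop at 30 labels/s: (0 × 3600 + 39 × 60 + 40) × 30 + 7 = 71407.
Minute boundaries passed: 39; those not divisible by 10: 39 − 3 = 36; dropped labels = 2 × 36 = 72.
Actual frame index = 71407 − 72 = 71335.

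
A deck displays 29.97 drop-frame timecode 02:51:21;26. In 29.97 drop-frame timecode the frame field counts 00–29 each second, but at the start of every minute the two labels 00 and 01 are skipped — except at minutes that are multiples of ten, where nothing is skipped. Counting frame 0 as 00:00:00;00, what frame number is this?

308148

Complete 10-minute blocks: 17, each 17982 frames → 305694.
Remaining 1 whole minute in the current block: 1800 + 0 × 1798 = 1800 frames.
Within the current minute: 21 × 30 + 26 − 2 = 654 (labels ;00/;01 skipped at this minute). Total = 305694 + 1800 + 654 = 308148.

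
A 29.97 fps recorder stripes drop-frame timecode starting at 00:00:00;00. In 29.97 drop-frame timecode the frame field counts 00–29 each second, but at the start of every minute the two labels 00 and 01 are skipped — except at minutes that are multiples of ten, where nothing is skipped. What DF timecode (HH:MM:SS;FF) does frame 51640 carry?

Ten DF minutes hold 17982 frames, so frame 51640 lies in block 2 (frames 35964–53945) with 15676 frames into that block.
The block's first minute is 1800 frames and the rest 1798 each; 15676 frames reaches minute 8, so 2 × 18 + 8 × 2 = 52 labels have been skipped so far.
Adding those back, label number 51640 + 52 = 51692 at 30 labels/s is 1723 s + 2 f = 0 h 28 min 43 s frame 2, i.e. 00:28:43;02.

00:28:43;02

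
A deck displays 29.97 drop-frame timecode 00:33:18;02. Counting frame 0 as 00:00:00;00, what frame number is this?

Complete 10-minute blocks: 3, each 17982 frames → 53946.
Remaining 3 whole minutes in the current block: 1800 + 2 × 1798 = 5396 frames.
Within the current minute: 18 × 30 + 2 − 2 = 540 (labels ;00/;01 skipped at this minute). Total = 53946 + 5396 + 540 = 59882.

59882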